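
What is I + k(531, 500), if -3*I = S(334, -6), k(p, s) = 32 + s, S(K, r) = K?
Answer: 1262/3 ≈ 420.67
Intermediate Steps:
I = -334/3 (I = -⅓*334 = -334/3 ≈ -111.33)
I + k(531, 500) = -334/3 + (32 + 500) = -334/3 + 532 = 1262/3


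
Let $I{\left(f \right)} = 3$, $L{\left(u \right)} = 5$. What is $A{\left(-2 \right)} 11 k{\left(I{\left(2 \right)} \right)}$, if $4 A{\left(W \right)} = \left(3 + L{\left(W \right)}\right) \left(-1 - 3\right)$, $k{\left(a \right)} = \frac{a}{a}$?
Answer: $-88$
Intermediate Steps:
$k{\left(a \right)} = 1$
$A{\left(W \right)} = -8$ ($A{\left(W \right)} = \frac{\left(3 + 5\right) \left(-1 - 3\right)}{4} = \frac{8 \left(-4\right)}{4} = \frac{1}{4} \left(-32\right) = -8$)
$A{\left(-2 \right)} 11 k{\left(I{\left(2 \right)} \right)} = \left(-8\right) 11 \cdot 1 = \left(-88\right) 1 = -88$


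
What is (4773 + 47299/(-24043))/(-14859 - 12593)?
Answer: -28677485/165007109 ≈ -0.17380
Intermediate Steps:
(4773 + 47299/(-24043))/(-14859 - 12593) = (4773 + 47299*(-1/24043))/(-27452) = (4773 - 47299/24043)*(-1/27452) = (114709940/24043)*(-1/27452) = -28677485/165007109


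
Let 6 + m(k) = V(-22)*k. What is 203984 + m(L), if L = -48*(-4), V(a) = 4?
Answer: 204746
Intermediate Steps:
L = 192
m(k) = -6 + 4*k
203984 + m(L) = 203984 + (-6 + 4*192) = 203984 + (-6 + 768) = 203984 + 762 = 204746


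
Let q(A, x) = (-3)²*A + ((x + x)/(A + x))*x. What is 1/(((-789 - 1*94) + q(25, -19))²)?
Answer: 9/2601769 ≈ 3.4592e-6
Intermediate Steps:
q(A, x) = 9*A + 2*x²/(A + x) (q(A, x) = 9*A + ((2*x)/(A + x))*x = 9*A + (2*x/(A + x))*x = 9*A + 2*x²/(A + x))
1/(((-789 - 1*94) + q(25, -19))²) = 1/(((-789 - 1*94) + (2*(-19)² + 9*25² + 9*25*(-19))/(25 - 19))²) = 1/(((-789 - 94) + (2*361 + 9*625 - 4275)/6)²) = 1/((-883 + (722 + 5625 - 4275)/6)²) = 1/((-883 + (⅙)*2072)²) = 1/((-883 + 1036/3)²) = 1/((-1613/3)²) = 1/(2601769/9) = 9/2601769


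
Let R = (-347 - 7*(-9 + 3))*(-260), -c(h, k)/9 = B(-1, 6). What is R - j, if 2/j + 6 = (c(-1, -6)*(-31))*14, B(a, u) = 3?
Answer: 464380799/5856 ≈ 79300.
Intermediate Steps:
c(h, k) = -27 (c(h, k) = -9*3 = -27)
R = 79300 (R = (-347 - 7*(-6))*(-260) = (-347 + 42)*(-260) = -305*(-260) = 79300)
j = 1/5856 (j = 2/(-6 - 27*(-31)*14) = 2/(-6 + 837*14) = 2/(-6 + 11718) = 2/11712 = 2*(1/11712) = 1/5856 ≈ 0.00017076)
R - j = 79300 - 1*1/5856 = 79300 - 1/5856 = 464380799/5856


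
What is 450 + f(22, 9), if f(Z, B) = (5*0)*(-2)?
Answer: 450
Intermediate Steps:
f(Z, B) = 0 (f(Z, B) = 0*(-2) = 0)
450 + f(22, 9) = 450 + 0 = 450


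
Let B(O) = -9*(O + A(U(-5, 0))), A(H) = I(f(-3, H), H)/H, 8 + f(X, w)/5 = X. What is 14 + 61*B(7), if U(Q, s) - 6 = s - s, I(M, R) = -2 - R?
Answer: -3097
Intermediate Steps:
f(X, w) = -40 + 5*X
U(Q, s) = 6 (U(Q, s) = 6 + (s - s) = 6 + 0 = 6)
A(H) = (-2 - H)/H
B(O) = 12 - 9*O (B(O) = -9*(O + (-2 - 1*6)/6) = -9*(O + (-2 - 6)/6) = -9*(O + (⅙)*(-8)) = -9*(O - 4/3) = -9*(-4/3 + O) = 12 - 9*O)
14 + 61*B(7) = 14 + 61*(12 - 9*7) = 14 + 61*(12 - 63) = 14 + 61*(-51) = 14 - 3111 = -3097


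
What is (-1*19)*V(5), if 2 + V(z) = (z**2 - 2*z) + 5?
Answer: -342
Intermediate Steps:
V(z) = 3 + z**2 - 2*z (V(z) = -2 + ((z**2 - 2*z) + 5) = -2 + (5 + z**2 - 2*z) = 3 + z**2 - 2*z)
(-1*19)*V(5) = (-1*19)*(3 + 5**2 - 2*5) = -19*(3 + 25 - 10) = -19*18 = -342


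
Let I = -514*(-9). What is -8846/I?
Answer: -4423/2313 ≈ -1.9122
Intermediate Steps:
I = 4626
-8846/I = -8846/4626 = -8846*1/4626 = -4423/2313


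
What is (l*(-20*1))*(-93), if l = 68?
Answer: 126480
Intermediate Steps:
(l*(-20*1))*(-93) = (68*(-20*1))*(-93) = (68*(-20))*(-93) = -1360*(-93) = 126480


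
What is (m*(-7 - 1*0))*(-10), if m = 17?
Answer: 1190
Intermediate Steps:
(m*(-7 - 1*0))*(-10) = (17*(-7 - 1*0))*(-10) = (17*(-7 + 0))*(-10) = (17*(-7))*(-10) = -119*(-10) = 1190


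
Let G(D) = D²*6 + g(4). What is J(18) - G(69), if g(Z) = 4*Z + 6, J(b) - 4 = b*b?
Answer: -28260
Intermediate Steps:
J(b) = 4 + b² (J(b) = 4 + b*b = 4 + b²)
g(Z) = 6 + 4*Z
G(D) = 22 + 6*D² (G(D) = D²*6 + (6 + 4*4) = 6*D² + (6 + 16) = 6*D² + 22 = 22 + 6*D²)
J(18) - G(69) = (4 + 18²) - (22 + 6*69²) = (4 + 324) - (22 + 6*4761) = 328 - (22 + 28566) = 328 - 1*28588 = 328 - 28588 = -28260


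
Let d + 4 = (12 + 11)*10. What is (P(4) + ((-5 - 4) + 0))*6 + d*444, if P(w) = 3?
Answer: 100308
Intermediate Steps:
d = 226 (d = -4 + (12 + 11)*10 = -4 + 23*10 = -4 + 230 = 226)
(P(4) + ((-5 - 4) + 0))*6 + d*444 = (3 + ((-5 - 4) + 0))*6 + 226*444 = (3 + (-9 + 0))*6 + 100344 = (3 - 9)*6 + 100344 = -6*6 + 100344 = -36 + 100344 = 100308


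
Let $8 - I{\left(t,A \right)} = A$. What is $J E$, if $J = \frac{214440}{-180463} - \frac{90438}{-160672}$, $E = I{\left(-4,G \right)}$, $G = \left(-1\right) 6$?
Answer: $- \frac{63468268101}{7248837784} \approx -8.7556$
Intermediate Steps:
$G = -6$
$I{\left(t,A \right)} = 8 - A$
$E = 14$ ($E = 8 - -6 = 8 + 6 = 14$)
$J = - \frac{9066895443}{14497675568}$ ($J = 214440 \left(- \frac{1}{180463}\right) - - \frac{45219}{80336} = - \frac{214440}{180463} + \frac{45219}{80336} = - \frac{9066895443}{14497675568} \approx -0.6254$)
$J E = \left(- \frac{9066895443}{14497675568}\right) 14 = - \frac{63468268101}{7248837784}$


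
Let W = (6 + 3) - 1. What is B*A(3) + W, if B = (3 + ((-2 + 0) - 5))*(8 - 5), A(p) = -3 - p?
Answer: 80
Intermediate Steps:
W = 8 (W = 9 - 1 = 8)
B = -12 (B = (3 + (-2 - 5))*3 = (3 - 7)*3 = -4*3 = -12)
B*A(3) + W = -12*(-3 - 1*3) + 8 = -12*(-3 - 3) + 8 = -12*(-6) + 8 = 72 + 8 = 80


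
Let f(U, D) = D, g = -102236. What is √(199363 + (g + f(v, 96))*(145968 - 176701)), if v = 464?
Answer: √3139267983 ≈ 56029.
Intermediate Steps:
√(199363 + (g + f(v, 96))*(145968 - 176701)) = √(199363 + (-102236 + 96)*(145968 - 176701)) = √(199363 - 102140*(-30733)) = √(199363 + 3139068620) = √3139267983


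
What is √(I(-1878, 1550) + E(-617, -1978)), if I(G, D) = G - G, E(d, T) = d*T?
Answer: √1220426 ≈ 1104.7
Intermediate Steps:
E(d, T) = T*d
I(G, D) = 0
√(I(-1878, 1550) + E(-617, -1978)) = √(0 - 1978*(-617)) = √(0 + 1220426) = √1220426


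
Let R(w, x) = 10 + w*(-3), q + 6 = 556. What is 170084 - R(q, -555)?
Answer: 171724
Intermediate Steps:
q = 550 (q = -6 + 556 = 550)
R(w, x) = 10 - 3*w
170084 - R(q, -555) = 170084 - (10 - 3*550) = 170084 - (10 - 1650) = 170084 - 1*(-1640) = 170084 + 1640 = 171724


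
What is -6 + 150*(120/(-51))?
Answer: -6102/17 ≈ -358.94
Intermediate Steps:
-6 + 150*(120/(-51)) = -6 + 150*(120*(-1/51)) = -6 + 150*(-40/17) = -6 - 6000/17 = -6102/17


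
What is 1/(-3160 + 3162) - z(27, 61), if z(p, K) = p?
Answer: -53/2 ≈ -26.500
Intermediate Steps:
1/(-3160 + 3162) - z(27, 61) = 1/(-3160 + 3162) - 1*27 = 1/2 - 27 = ½ - 27 = -53/2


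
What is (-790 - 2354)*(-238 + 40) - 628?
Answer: 621884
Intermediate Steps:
(-790 - 2354)*(-238 + 40) - 628 = -3144*(-198) - 628 = 622512 - 628 = 621884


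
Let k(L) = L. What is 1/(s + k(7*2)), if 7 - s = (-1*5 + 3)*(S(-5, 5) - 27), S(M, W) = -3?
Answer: -1/39 ≈ -0.025641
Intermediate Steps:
s = -53 (s = 7 - (-1*5 + 3)*(-3 - 27) = 7 - (-5 + 3)*(-30) = 7 - (-2)*(-30) = 7 - 1*60 = 7 - 60 = -53)
1/(s + k(7*2)) = 1/(-53 + 7*2) = 1/(-53 + 14) = 1/(-39) = -1/39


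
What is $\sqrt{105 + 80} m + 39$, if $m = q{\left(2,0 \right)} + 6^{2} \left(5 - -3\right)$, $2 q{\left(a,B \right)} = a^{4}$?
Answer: $39 + 296 \sqrt{185} \approx 4065.0$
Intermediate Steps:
$q{\left(a,B \right)} = \frac{a^{4}}{2}$
$m = 296$ ($m = \frac{2^{4}}{2} + 6^{2} \left(5 - -3\right) = \frac{1}{2} \cdot 16 + 36 \left(5 + 3\right) = 8 + 36 \cdot 8 = 8 + 288 = 296$)
$\sqrt{105 + 80} m + 39 = \sqrt{105 + 80} \cdot 296 + 39 = \sqrt{185} \cdot 296 + 39 = 296 \sqrt{185} + 39 = 39 + 296 \sqrt{185}$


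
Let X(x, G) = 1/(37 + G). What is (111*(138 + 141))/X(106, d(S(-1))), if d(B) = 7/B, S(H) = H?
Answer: 929070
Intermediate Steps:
(111*(138 + 141))/X(106, d(S(-1))) = (111*(138 + 141))/(1/(37 + 7/(-1))) = (111*279)/(1/(37 + 7*(-1))) = 30969/(1/(37 - 7)) = 30969/(1/30) = 30969*30 = 929070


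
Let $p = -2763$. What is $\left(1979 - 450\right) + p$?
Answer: $-1234$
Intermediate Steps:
$\left(1979 - 450\right) + p = \left(1979 - 450\right) - 2763 = 1529 - 2763 = -1234$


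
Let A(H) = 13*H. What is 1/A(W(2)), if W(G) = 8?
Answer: 1/104 ≈ 0.0096154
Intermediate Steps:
1/A(W(2)) = 1/(13*8) = 1/104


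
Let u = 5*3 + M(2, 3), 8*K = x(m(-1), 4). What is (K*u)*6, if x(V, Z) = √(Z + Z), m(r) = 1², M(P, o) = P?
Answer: 51*√2/2 ≈ 36.062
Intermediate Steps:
m(r) = 1
x(V, Z) = √2*√Z (x(V, Z) = √(2*Z) = √2*√Z)
K = √2/4 (K = (√2*√4)/8 = (√2*2)/8 = (2*√2)/8 = √2/4 ≈ 0.35355)
u = 17 (u = 5*3 + 2 = 15 + 2 = 17)
(K*u)*6 = ((√2/4)*17)*6 = (17*√2/4)*6 = 51*√2/2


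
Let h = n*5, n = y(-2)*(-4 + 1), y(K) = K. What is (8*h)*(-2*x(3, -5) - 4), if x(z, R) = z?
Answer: -2400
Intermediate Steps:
n = 6 (n = -2*(-4 + 1) = -2*(-3) = 6)
h = 30 (h = 6*5 = 30)
(8*h)*(-2*x(3, -5) - 4) = (8*30)*(-2*3 - 4) = 240*(-6 - 4) = 240*(-10) = -2400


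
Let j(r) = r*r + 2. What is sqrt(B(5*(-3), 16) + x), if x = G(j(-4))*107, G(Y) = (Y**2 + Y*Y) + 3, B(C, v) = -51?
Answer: 3*sqrt(7734) ≈ 263.83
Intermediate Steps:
j(r) = 2 + r**2 (j(r) = r**2 + 2 = 2 + r**2)
G(Y) = 3 + 2*Y**2 (G(Y) = (Y**2 + Y**2) + 3 = 2*Y**2 + 3 = 3 + 2*Y**2)
x = 69657 (x = (3 + 2*(2 + (-4)**2)**2)*107 = (3 + 2*(2 + 16)**2)*107 = (3 + 2*18**2)*107 = (3 + 2*324)*107 = (3 + 648)*107 = 651*107 = 69657)
sqrt(B(5*(-3), 16) + x) = sqrt(-51 + 69657) = sqrt(69606) = 3*sqrt(7734)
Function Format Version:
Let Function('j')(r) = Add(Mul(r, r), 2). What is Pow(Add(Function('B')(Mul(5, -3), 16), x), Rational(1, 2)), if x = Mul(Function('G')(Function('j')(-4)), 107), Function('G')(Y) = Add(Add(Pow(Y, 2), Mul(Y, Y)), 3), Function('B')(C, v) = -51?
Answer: Mul(3, Pow(7734, Rational(1, 2))) ≈ 263.83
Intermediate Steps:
Function('j')(r) = Add(2, Pow(r, 2)) (Function('j')(r) = Add(Pow(r, 2), 2) = Add(2, Pow(r, 2)))
Function('G')(Y) = Add(3, Mul(2, Pow(Y, 2))) (Function('G')(Y) = Add(Add(Pow(Y, 2), Pow(Y, 2)), 3) = Add(Mul(2, Pow(Y, 2)), 3) = Add(3, Mul(2, Pow(Y, 2))))
x = 69657 (x = Mul(Add(3, Mul(2, Pow(Add(2, Pow(-4, 2)), 2))), 107) = Mul(Add(3, Mul(2, Pow(Add(2, 16), 2))), 107) = Mul(Add(3, Mul(2, Pow(18, 2))), 107) = Mul(Add(3, Mul(2, 324)), 107) = Mul(Add(3, 648), 107) = Mul(651, 107) = 69657)
Pow(Add(Function('B')(Mul(5, -3), 16), x), Rational(1, 2)) = Pow(Add(-51, 69657), Rational(1, 2)) = Pow(69606, Rational(1, 2)) = Mul(3, Pow(7734, Rational(1, 2)))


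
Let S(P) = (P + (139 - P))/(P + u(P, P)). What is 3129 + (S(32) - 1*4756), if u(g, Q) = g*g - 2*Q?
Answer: -1613845/992 ≈ -1626.9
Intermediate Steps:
u(g, Q) = g² - 2*Q
S(P) = 139/(P² - P) (S(P) = (P + (139 - P))/(P + (P² - 2*P)) = 139/(P² - P))
3129 + (S(32) - 1*4756) = 3129 + (139/(32*(-1 + 32)) - 1*4756) = 3129 + (139*(1/32)/31 - 4756) = 3129 + (139*(1/32)*(1/31) - 4756) = 3129 + (139/992 - 4756) = 3129 - 4717813/992 = -1613845/992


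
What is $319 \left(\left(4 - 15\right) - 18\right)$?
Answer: $-9251$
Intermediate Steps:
$319 \left(\left(4 - 15\right) - 18\right) = 319 \left(-11 - 18\right) = 319 \left(-29\right) = -9251$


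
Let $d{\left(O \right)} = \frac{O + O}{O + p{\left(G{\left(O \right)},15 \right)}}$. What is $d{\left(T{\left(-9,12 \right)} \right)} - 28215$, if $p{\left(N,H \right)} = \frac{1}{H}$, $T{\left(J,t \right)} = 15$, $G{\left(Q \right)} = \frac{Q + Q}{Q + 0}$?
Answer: $- \frac{3188070}{113} \approx -28213.0$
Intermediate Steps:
$G{\left(Q \right)} = 2$ ($G{\left(Q \right)} = \frac{2 Q}{Q} = 2$)
$d{\left(O \right)} = \frac{2 O}{\frac{1}{15} + O}$ ($d{\left(O \right)} = \frac{O + O}{O + \frac{1}{15}} = \frac{2 O}{O + \frac{1}{15}} = \frac{2 O}{\frac{1}{15} + O}$)
$d{\left(T{\left(-9,12 \right)} \right)} - 28215 = 30 \cdot 15 \frac{1}{1 + 15 \cdot 15} - 28215 = 30 \cdot 15 \frac{1}{1 + 225} - 28215 = 30 \cdot 15 \cdot \frac{1}{226} - 28215 = \frac{225}{113} - 28215 = - \frac{3188070}{113}$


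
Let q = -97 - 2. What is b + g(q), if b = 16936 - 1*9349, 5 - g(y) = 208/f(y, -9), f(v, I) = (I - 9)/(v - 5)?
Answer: 57512/9 ≈ 6390.2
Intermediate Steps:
f(v, I) = (-9 + I)/(-5 + v)
q = -99
g(y) = -475/9 + 104*y/9 (g(y) = 5 - 208/((-9 - 9)/(-5 + y)) = 5 - 208/(-18/(-5 + y)) = 5 - 208/((-18/(-5 + y))) = 5 - 208*(5/18 - y/18) = 5 - (520/9 - 104*y/9) = 5 + (-520/9 + 104*y/9) = -475/9 + 104*y/9)
b = 7587 (b = 16936 - 9349 = 7587)
b + g(q) = 7587 + (-475/9 + (104/9)*(-99)) = 7587 + (-475/9 - 1144) = 7587 - 10771/9 = 57512/9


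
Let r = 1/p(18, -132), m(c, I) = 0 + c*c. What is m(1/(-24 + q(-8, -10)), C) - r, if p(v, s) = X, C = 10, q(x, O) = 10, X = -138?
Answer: 167/13524 ≈ 0.012348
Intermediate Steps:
p(v, s) = -138
m(c, I) = c² (m(c, I) = 0 + c² = c²)
r = -1/138 (r = 1/(-138) = -1/138 ≈ -0.0072464)
m(1/(-24 + q(-8, -10)), C) - r = (1/(-24 + 10))² - 1*(-1/138) = (1/(-14))² + 1/138 = (-1/14)² + 1/138 = 1/196 + 1/138 = 167/13524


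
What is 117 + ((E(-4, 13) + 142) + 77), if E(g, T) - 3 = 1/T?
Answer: 4408/13 ≈ 339.08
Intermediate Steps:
E(g, T) = 3 + 1/T
117 + ((E(-4, 13) + 142) + 77) = 117 + (((3 + 1/13) + 142) + 77) = 117 + ((40/13 + 142) + 77) = 117 + (1886/13 + 77) = 117 + 2887/13 = 4408/13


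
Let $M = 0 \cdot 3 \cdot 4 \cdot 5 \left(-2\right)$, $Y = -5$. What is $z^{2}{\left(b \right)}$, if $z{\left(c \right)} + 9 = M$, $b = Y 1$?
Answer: $81$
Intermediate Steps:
$b = -5$ ($b = \left(-5\right) 1 = -5$)
$M = 0$ ($M = 0 \cdot 12 \cdot 5 \left(-2\right) = 0 \cdot 60 \left(-2\right) = 0 \left(-2\right) = 0$)
$z{\left(c \right)} = -9$ ($z{\left(c \right)} = -9 + 0 = -9$)
$z^{2}{\left(b \right)} = \left(-9\right)^{2} = 81$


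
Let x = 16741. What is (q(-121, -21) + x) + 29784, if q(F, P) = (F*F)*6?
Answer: 134371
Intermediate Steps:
q(F, P) = 6*F**2 (q(F, P) = F**2*6 = 6*F**2)
(q(-121, -21) + x) + 29784 = (6*(-121)**2 + 16741) + 29784 = (6*14641 + 16741) + 29784 = (87846 + 16741) + 29784 = 104587 + 29784 = 134371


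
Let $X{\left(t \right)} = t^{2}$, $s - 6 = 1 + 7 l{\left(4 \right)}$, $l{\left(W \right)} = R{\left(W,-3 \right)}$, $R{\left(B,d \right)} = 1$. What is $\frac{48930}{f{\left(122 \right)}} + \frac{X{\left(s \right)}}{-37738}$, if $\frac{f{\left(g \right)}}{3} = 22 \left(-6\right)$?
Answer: $- \frac{153883163}{1245354} \approx -123.57$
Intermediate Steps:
$l{\left(W \right)} = 1$
$s = 14$ ($s = 6 + \left(1 + 7 \cdot 1\right) = 6 + \left(1 + 7\right) = 6 + 8 = 14$)
$f{\left(g \right)} = -396$ ($f{\left(g \right)} = 3 \cdot 22 \left(-6\right) = 3 \left(-132\right) = -396$)
$\frac{48930}{f{\left(122 \right)}} + \frac{X{\left(s \right)}}{-37738} = \frac{48930}{-396} + \frac{14^{2}}{-37738} = 48930 \left(- \frac{1}{396}\right) + 196 \left(- \frac{1}{37738}\right) = - \frac{8155}{66} - \frac{98}{18869} = - \frac{153883163}{1245354}$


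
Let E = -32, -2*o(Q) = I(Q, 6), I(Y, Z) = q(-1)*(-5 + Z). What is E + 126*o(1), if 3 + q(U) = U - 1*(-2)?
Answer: 94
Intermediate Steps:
q(U) = -1 + U (q(U) = -3 + (U - 1*(-2)) = -3 + (U + 2) = -3 + (2 + U) = -1 + U)
I(Y, Z) = 10 - 2*Z (I(Y, Z) = (-1 - 1)*(-5 + Z) = -2*(-5 + Z) = 10 - 2*Z)
o(Q) = 1 (o(Q) = -(10 - 2*6)/2 = -(10 - 12)/2 = -½*(-2) = 1)
E + 126*o(1) = -32 + 126*1 = -32 + 126 = 94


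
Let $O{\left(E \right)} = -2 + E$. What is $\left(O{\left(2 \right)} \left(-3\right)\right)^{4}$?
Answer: $0$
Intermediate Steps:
$\left(O{\left(2 \right)} \left(-3\right)\right)^{4} = \left(\left(-2 + 2\right) \left(-3\right)\right)^{4} = \left(0 \left(-3\right)\right)^{4} = 0^{4} = 0$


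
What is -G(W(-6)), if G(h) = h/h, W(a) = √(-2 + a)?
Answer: -1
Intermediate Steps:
G(h) = 1
-G(W(-6)) = -1*1 = -1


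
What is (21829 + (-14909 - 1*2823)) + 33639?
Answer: 37736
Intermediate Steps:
(21829 + (-14909 - 1*2823)) + 33639 = (21829 + (-14909 - 2823)) + 33639 = (21829 - 17732) + 33639 = 4097 + 33639 = 37736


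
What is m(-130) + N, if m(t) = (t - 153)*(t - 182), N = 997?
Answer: 89293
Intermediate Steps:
m(t) = (-182 + t)*(-153 + t) (m(t) = (-153 + t)*(-182 + t) = (-182 + t)*(-153 + t))
m(-130) + N = (27846 + (-130)² - 335*(-130)) + 997 = (27846 + 16900 + 43550) + 997 = 88296 + 997 = 89293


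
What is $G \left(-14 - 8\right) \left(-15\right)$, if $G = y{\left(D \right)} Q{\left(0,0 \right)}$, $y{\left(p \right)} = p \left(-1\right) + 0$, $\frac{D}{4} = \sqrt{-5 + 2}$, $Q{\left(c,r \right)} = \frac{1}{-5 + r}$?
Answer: $264 i \sqrt{3} \approx 457.26 i$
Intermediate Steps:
$D = 4 i \sqrt{3}$ ($D = 4 \sqrt{-5 + 2} = 4 \sqrt{-3} = 4 i \sqrt{3} \approx 6.9282 i$)
$y{\left(p \right)} = - p$ ($y{\left(p \right)} = - p + 0 = - p$)
$G = \frac{4 i \sqrt{3}}{5}$ ($G = \frac{\left(-1\right) 4 i \sqrt{3}}{-5 + 0} = \frac{\left(-4\right) i \sqrt{3}}{-5} = - 4 i \sqrt{3} \left(- \frac{1}{5}\right) = \frac{4 i \sqrt{3}}{5} \approx 1.3856 i$)
$G \left(-14 - 8\right) \left(-15\right) = \frac{4 i \sqrt{3}}{5} \left(-14 - 8\right) \left(-15\right) = \frac{4 i \sqrt{3}}{5} \left(\left(-22\right) \left(-15\right)\right) = \frac{4 i \sqrt{3}}{5} \cdot 330 = 264 i \sqrt{3}$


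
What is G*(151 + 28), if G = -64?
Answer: -11456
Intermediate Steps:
G*(151 + 28) = -64*(151 + 28) = -64*179 = -11456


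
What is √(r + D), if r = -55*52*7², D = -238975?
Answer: I*√379115 ≈ 615.72*I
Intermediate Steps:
r = -140140 (r = -2860*49 = -140140)
√(r + D) = √(-140140 - 238975) = √(-379115) = I*√379115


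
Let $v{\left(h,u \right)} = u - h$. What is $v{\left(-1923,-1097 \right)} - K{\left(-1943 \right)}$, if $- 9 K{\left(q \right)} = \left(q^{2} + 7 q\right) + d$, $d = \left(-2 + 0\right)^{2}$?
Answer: $\frac{1256362}{3} \approx 4.1879 \cdot 10^{5}$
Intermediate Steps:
$d = 4$ ($d = \left(-2\right)^{2} = 4$)
$K{\left(q \right)} = - \frac{4}{9} - \frac{7 q}{9} - \frac{q^{2}}{9}$ ($K{\left(q \right)} = - \frac{\left(q^{2} + 7 q\right) + 4}{9} = - \frac{4 + q^{2} + 7 q}{9} = - \frac{4}{9} - \frac{7 q}{9} - \frac{q^{2}}{9}$)
$v{\left(-1923,-1097 \right)} - K{\left(-1943 \right)} = \left(-1097 - -1923\right) - \left(- \frac{4}{9} - - \frac{13601}{9} - \frac{\left(-1943\right)^{2}}{9}\right) = \left(-1097 + 1923\right) - \left(- \frac{4}{9} + \frac{13601}{9} - \frac{3775249}{9}\right) = 826 - \left(- \frac{4}{9} + \frac{13601}{9} - \frac{3775249}{9}\right) = 826 - - \frac{1253884}{3} = 826 + \frac{1253884}{3} = \frac{1256362}{3}$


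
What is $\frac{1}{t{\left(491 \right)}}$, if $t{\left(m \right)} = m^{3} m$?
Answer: $\frac{1}{58120048561} \approx 1.7206 \cdot 10^{-11}$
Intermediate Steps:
$t{\left(m \right)} = m^{4}$
$\frac{1}{t{\left(491 \right)}} = \frac{1}{491^{4}} = \frac{1}{58120048561}$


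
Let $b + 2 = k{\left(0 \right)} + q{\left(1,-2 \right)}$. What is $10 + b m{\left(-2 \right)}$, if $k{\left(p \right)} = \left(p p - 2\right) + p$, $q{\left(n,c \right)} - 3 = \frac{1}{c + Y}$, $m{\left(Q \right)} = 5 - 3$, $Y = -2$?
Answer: $\frac{15}{2} \approx 7.5$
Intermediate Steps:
$m{\left(Q \right)} = 2$
$q{\left(n,c \right)} = 3 + \frac{1}{-2 + c}$ ($q{\left(n,c \right)} = 3 + \frac{1}{c - 2} = 3 + \frac{1}{-2 + c}$)
$k{\left(p \right)} = -2 + p + p^{2}$ ($k{\left(p \right)} = \left(p^{2} - 2\right) + p = \left(-2 + p^{2}\right) + p = -2 + p + p^{2}$)
$b = - \frac{5}{4}$ ($b = -2 + \left(\left(-2 + 0 + 0^{2}\right) + \frac{-5 + 3 \left(-2\right)}{-2 - 2}\right) = -2 + \left(\left(-2 + 0 + 0\right) + \frac{-5 - 6}{-4}\right) = -2 - - \frac{3}{4} = -2 + \left(-2 + \frac{11}{4}\right) = -2 + \frac{3}{4} = - \frac{5}{4} \approx -1.25$)
$10 + b m{\left(-2 \right)} = 10 - \frac{5}{2} = \frac{15}{2}$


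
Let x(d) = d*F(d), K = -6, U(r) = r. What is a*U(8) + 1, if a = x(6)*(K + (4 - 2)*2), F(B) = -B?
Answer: 577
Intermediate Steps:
x(d) = -d² (x(d) = d*(-d) = -d²)
a = 72 (a = (-1*6²)*(-6 + (4 - 2)*2) = (-1*36)*(-6 + 2*2) = -36*(-6 + 4) = -36*(-2) = 72)
a*U(8) + 1 = 72*8 + 1 = 576 + 1 = 577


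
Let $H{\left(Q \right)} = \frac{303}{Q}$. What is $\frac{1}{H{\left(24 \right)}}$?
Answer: $\frac{8}{101} \approx 0.079208$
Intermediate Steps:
$\frac{1}{H{\left(24 \right)}} = \frac{1}{303 \cdot \frac{1}{24}} = \frac{1}{\frac{101}{8}} = \frac{8}{101}$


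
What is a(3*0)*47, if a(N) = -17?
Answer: -799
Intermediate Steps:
a(3*0)*47 = -17*47 = -799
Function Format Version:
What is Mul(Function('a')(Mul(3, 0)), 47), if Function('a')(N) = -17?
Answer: -799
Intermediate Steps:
Mul(Function('a')(Mul(3, 0)), 47) = Mul(-17, 47) = -799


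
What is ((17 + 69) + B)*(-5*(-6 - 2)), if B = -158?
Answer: -2880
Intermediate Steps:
((17 + 69) + B)*(-5*(-6 - 2)) = ((17 + 69) - 158)*(-5*(-6 - 2)) = (86 - 158)*(-5*(-8)) = -72*40 = -2880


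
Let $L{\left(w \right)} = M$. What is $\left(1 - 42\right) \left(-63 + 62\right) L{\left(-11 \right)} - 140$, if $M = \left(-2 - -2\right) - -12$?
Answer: $352$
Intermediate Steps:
$M = 12$ ($M = \left(-2 + 2\right) + 12 = 0 + 12 = 12$)
$L{\left(w \right)} = 12$
$\left(1 - 42\right) \left(-63 + 62\right) L{\left(-11 \right)} - 140 = \left(1 - 42\right) \left(-63 + 62\right) 12 - 140 = \left(-41\right) \left(-1\right) 12 - 140 = 41 \cdot 12 - 140 = 492 - 140 = 352$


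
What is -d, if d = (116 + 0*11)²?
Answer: -13456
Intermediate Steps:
d = 13456 (d = (116 + 0)² = 116² = 13456)
-d = -1*13456 = -13456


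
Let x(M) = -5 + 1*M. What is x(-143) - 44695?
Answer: -44843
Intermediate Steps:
x(M) = -5 + M
x(-143) - 44695 = (-5 - 143) - 44695 = -148 - 44695 = -44843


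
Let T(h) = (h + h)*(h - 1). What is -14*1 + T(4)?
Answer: 10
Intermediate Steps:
T(h) = 2*h*(-1 + h) (T(h) = (2*h)*(-1 + h) = 2*h*(-1 + h))
-14*1 + T(4) = -14*1 + 2*4*(-1 + 4) = -14 + 2*4*3 = -14 + 24 = 10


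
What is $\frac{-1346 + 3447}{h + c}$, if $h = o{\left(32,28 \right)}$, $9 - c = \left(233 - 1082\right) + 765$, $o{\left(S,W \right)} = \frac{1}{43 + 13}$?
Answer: $\frac{117656}{5209} \approx 22.587$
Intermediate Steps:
$o{\left(S,W \right)} = \frac{1}{56}$
$c = 93$ ($c = 9 - \left(\left(233 - 1082\right) + 765\right) = 9 - \left(-849 + 765\right) = 9 - -84 = 9 + 84 = 93$)
$h = \frac{1}{56} \approx 0.017857$
$\frac{-1346 + 3447}{h + c} = \frac{-1346 + 3447}{\frac{1}{56} + 93} = \frac{2101}{\frac{5209}{56}} = 2101 \cdot \frac{56}{5209} = \frac{117656}{5209}$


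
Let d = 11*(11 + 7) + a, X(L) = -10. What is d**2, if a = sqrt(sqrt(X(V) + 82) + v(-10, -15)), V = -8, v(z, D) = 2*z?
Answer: (198 + I*sqrt(2)*sqrt(10 - 3*sqrt(2)))**2 ≈ 39193.0 + 1343.8*I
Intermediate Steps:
a = sqrt(-20 + 6*sqrt(2)) (a = sqrt(sqrt(-10 + 82) + 2*(-10)) = sqrt(sqrt(72) - 20) = sqrt(6*sqrt(2) - 20) = sqrt(-20 + 6*sqrt(2)) ≈ 3.3933*I)
d = 198 + sqrt(-20 + 6*sqrt(2)) (d = 11*(11 + 7) + sqrt(-20 + 6*sqrt(2)) = 11*18 + sqrt(-20 + 6*sqrt(2)) = 198 + sqrt(-20 + 6*sqrt(2)) ≈ 198.0 + 3.3933*I)
d**2 = (198 + sqrt(-20 + 6*sqrt(2)))**2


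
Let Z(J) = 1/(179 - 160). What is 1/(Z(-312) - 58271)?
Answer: -19/1107148 ≈ -1.7161e-5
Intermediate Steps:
Z(J) = 1/19
1/(Z(-312) - 58271) = 1/(1/19 - 58271) = 1/(-1107148/19) = -19/1107148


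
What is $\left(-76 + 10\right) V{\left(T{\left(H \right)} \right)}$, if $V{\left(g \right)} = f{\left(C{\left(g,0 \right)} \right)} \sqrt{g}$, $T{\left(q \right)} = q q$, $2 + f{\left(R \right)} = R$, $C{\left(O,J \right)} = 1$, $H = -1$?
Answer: $66$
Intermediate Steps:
$f{\left(R \right)} = -2 + R$
$T{\left(q \right)} = q^{2}$
$V{\left(g \right)} = - \sqrt{g}$ ($V{\left(g \right)} = \left(-2 + 1\right) \sqrt{g} = - \sqrt{g}$)
$\left(-76 + 10\right) V{\left(T{\left(H \right)} \right)} = \left(-76 + 10\right) \left(- \sqrt{\left(-1\right)^{2}}\right) = - 66 \left(- \sqrt{1}\right) = - 66 \left(\left(-1\right) 1\right) = \left(-66\right) \left(-1\right) = 66$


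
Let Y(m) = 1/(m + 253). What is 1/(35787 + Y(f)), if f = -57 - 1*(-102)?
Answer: 298/10664527 ≈ 2.7943e-5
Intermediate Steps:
f = 45 (f = -57 + 102 = 45)
Y(m) = 1/(253 + m)
1/(35787 + Y(f)) = 1/(35787 + 1/(253 + 45)) = 1/(35787 + 1/298) = 1/(10664527/298) = 298/10664527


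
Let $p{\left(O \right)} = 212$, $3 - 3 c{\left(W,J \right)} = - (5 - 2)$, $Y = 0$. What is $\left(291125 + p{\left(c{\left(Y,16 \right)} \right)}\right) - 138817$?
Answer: $152520$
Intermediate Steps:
$c{\left(W,J \right)} = 2$ ($c{\left(W,J \right)} = 1 - \frac{\left(-1\right) \left(5 - 2\right)}{3} = 1 - \frac{\left(-1\right) 3}{3} = 1 - -1 = 1 + 1 = 2$)
$\left(291125 + p{\left(c{\left(Y,16 \right)} \right)}\right) - 138817 = \left(291125 + 212\right) - 138817 = 291337 - 138817 = 152520$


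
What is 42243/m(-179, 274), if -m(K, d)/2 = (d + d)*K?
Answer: 42243/196184 ≈ 0.21532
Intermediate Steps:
m(K, d) = -4*K*d (m(K, d) = -2*(d + d)*K = -2*2*d*K = -4*K*d)
42243/m(-179, 274) = 42243/((-4*(-179)*274)) = 42243/196184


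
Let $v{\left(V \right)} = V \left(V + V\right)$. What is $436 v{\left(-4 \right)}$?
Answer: $13952$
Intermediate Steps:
$v{\left(V \right)} = 2 V^{2}$ ($v{\left(V \right)} = V 2 V = 2 V^{2}$)
$436 v{\left(-4 \right)} = 436 \cdot 2 \left(-4\right)^{2} = 436 \cdot 2 \cdot 16 = 436 \cdot 32 = 13952$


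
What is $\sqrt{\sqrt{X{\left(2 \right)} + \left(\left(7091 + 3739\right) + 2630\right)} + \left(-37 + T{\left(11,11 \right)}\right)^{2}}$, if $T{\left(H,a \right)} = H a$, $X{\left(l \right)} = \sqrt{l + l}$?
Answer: $\sqrt{7056 + \sqrt{13462}} \approx 84.688$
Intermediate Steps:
$X{\left(l \right)} = \sqrt{2} \sqrt{l}$ ($X{\left(l \right)} = \sqrt{2 l} = \sqrt{2} \sqrt{l}$)
$\sqrt{\sqrt{X{\left(2 \right)} + \left(\left(7091 + 3739\right) + 2630\right)} + \left(-37 + T{\left(11,11 \right)}\right)^{2}} = \sqrt{\sqrt{\sqrt{2} \sqrt{2} + \left(\left(7091 + 3739\right) + 2630\right)} + \left(-37 + 11 \cdot 11\right)^{2}} = \sqrt{\sqrt{2 + \left(10830 + 2630\right)} + \left(-37 + 121\right)^{2}} = \sqrt{\sqrt{2 + 13460} + 84^{2}} = \sqrt{\sqrt{13462} + 7056} = \sqrt{7056 + \sqrt{13462}}$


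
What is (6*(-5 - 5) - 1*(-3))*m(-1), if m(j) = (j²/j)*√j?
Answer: 57*I ≈ 57.0*I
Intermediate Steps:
m(j) = j^(3/2) (m(j) = j*√j = j^(3/2))
(6*(-5 - 5) - 1*(-3))*m(-1) = (6*(-5 - 5) - 1*(-3))*(-1)^(3/2) = (6*(-10) + 3)*(-I) = (-60 + 3)*(-I) = -(-57)*I = 57*I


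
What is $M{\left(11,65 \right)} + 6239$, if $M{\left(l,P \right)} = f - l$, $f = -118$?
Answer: $6110$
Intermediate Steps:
$M{\left(l,P \right)} = -118 - l$
$M{\left(11,65 \right)} + 6239 = \left(-118 - 11\right) + 6239 = -129 + 6239 = 6110$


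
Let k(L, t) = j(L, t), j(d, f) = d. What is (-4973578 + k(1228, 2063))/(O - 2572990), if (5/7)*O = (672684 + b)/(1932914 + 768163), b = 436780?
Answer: 33576750552375/17374606392451 ≈ 1.9325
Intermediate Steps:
k(L, t) = L
O = 7766248/13505385 (O = 7*((672684 + 436780)/(1932914 + 768163))/5 = 7*(1109464/2701077)/5 = 7*(1109464*(1/2701077))/5 = (7/5)*(1109464/2701077) = 7766248/13505385 ≈ 0.57505)
(-4973578 + k(1228, 2063))/(O - 2572990) = (-4973578 + 1228)/(7766248/13505385 - 2572990) = -4972350/(-34749212784902/13505385) = -4972350*(-13505385/34749212784902) = 33576750552375/17374606392451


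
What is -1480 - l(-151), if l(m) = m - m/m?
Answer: -1328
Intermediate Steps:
l(m) = -1 + m (l(m) = m - 1*1 = m - 1 = -1 + m)
-1480 - l(-151) = -1480 - (-1 - 151) = -1480 - 1*(-152) = -1480 + 152 = -1328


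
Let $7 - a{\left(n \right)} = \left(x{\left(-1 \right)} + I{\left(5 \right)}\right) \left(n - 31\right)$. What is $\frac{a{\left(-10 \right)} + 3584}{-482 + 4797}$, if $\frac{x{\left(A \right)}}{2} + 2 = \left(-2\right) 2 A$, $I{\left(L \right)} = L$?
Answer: $\frac{792}{863} \approx 0.91773$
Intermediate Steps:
$x{\left(A \right)} = -4 - 8 A$ ($x{\left(A \right)} = -4 + 2 \left(-2\right) 2 A = -4 + 2 \left(- 4 A\right) = -4 - 8 A$)
$a{\left(n \right)} = 286 - 9 n$ ($a{\left(n \right)} = 7 - \left(\left(-4 - -8\right) + 5\right) \left(n - 31\right) = 7 - \left(\left(-4 + 8\right) + 5\right) \left(-31 + n\right) = 7 - \left(4 + 5\right) \left(-31 + n\right) = 7 - 9 \left(-31 + n\right) = 7 - \left(-279 + 9 n\right) = 286 - 9 n$)
$\frac{a{\left(-10 \right)} + 3584}{-482 + 4797} = \frac{\left(286 - -90\right) + 3584}{-482 + 4797} = \frac{\left(286 + 90\right) + 3584}{4315} = \left(376 + 3584\right) \frac{1}{4315} = 3960 \cdot \frac{1}{4315} = \frac{792}{863}$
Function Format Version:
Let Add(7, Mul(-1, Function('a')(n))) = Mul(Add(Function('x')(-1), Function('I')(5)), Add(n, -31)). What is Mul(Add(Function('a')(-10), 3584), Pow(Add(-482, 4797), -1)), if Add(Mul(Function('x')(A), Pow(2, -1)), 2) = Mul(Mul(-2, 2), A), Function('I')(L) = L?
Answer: Rational(792, 863) ≈ 0.91773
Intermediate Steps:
Function('x')(A) = Add(-4, Mul(-8, A)) (Function('x')(A) = Add(-4, Mul(2, Mul(Mul(-2, 2), A))) = Add(-4, Mul(2, Mul(-4, A))) = Add(-4, Mul(-8, A)))
Function('a')(n) = Add(286, Mul(-9, n)) (Function('a')(n) = Add(7, Mul(-1, Mul(Add(Add(-4, Mul(-8, -1)), 5), Add(n, -31)))) = Add(7, Mul(-1, Mul(Add(Add(-4, 8), 5), Add(-31, n)))) = Add(7, Mul(-1, Mul(Add(4, 5), Add(-31, n)))) = Add(7, Mul(-1, Mul(9, Add(-31, n)))) = Add(7, Mul(-1, Add(-279, Mul(9, n)))) = Add(7, Add(279, Mul(-9, n))) = Add(286, Mul(-9, n)))
Mul(Add(Function('a')(-10), 3584), Pow(Add(-482, 4797), -1)) = Mul(Add(Add(286, Mul(-9, -10)), 3584), Pow(Add(-482, 4797), -1)) = Mul(Add(Add(286, 90), 3584), Pow(4315, -1)) = Mul(Add(376, 3584), Rational(1, 4315)) = Mul(3960, Rational(1, 4315)) = Rational(792, 863)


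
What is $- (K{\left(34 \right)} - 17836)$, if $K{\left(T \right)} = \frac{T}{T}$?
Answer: $17835$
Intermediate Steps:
$K{\left(T \right)} = 1$
$- (K{\left(34 \right)} - 17836) = - (1 - 17836) = \left(-1\right) \left(-17835\right) = 17835$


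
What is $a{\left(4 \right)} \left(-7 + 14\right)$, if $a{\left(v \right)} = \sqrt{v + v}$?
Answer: $14 \sqrt{2} \approx 19.799$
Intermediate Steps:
$a{\left(v \right)} = \sqrt{2} \sqrt{v}$ ($a{\left(v \right)} = \sqrt{2 v} = \sqrt{2} \sqrt{v}$)
$a{\left(4 \right)} \left(-7 + 14\right) = \sqrt{2} \sqrt{4} \left(-7 + 14\right) = \sqrt{2} \cdot 2 \cdot 7 = 2 \sqrt{2} \cdot 7 = 14 \sqrt{2}$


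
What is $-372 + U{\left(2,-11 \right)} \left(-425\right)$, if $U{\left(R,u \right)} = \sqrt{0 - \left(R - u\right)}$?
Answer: $-372 - 425 i \sqrt{13} \approx -372.0 - 1532.4 i$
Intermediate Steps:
$U{\left(R,u \right)} = \sqrt{u - R}$
$-372 + U{\left(2,-11 \right)} \left(-425\right) = -372 + \sqrt{-11 - 2} \left(-425\right) = -372 + \sqrt{-13} \left(-425\right) = -372 + i \sqrt{13} \left(-425\right) = -372 - 425 i \sqrt{13}$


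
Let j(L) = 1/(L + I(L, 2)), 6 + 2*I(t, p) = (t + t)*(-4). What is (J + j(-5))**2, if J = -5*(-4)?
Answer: 58081/144 ≈ 403.34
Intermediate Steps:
I(t, p) = -3 - 4*t (I(t, p) = -3 + ((t + t)*(-4))/2 = -3 + ((2*t)*(-4))/2 = -3 + (-8*t)/2 = -3 - 4*t)
J = 20
j(L) = 1/(-3 - 3*L) (j(L) = 1/(L + (-3 - 4*L)) = 1/(-3 - 3*L))
(J + j(-5))**2 = (20 - 1/(3 + 3*(-5)))**2 = (20 - 1/(3 - 15))**2 = (20 - 1/(-12))**2 = (20 - 1*(-1/12))**2 = (20 + 1/12)**2 = (241/12)**2 = 58081/144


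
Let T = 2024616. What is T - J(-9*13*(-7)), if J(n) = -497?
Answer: 2025113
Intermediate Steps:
T - J(-9*13*(-7)) = 2024616 - 1*(-497) = 2024616 + 497 = 2025113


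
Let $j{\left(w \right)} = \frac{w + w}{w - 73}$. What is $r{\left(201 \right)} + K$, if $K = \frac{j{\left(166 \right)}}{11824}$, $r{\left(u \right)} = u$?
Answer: $\frac{55256591}{274908} \approx 201.0$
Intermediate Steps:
$j{\left(w \right)} = \frac{2 w}{-73 + w}$
$K = \frac{83}{274908}$ ($K = \frac{2 \cdot 166 \frac{1}{-73 + 166}}{11824} = 2 \cdot 166 \cdot \frac{1}{93} \cdot \frac{1}{11824} = \frac{332}{93} \cdot \frac{1}{11824} = \frac{83}{274908} \approx 0.00030192$)
$r{\left(201 \right)} + K = 201 + \frac{83}{274908} = \frac{55256591}{274908}$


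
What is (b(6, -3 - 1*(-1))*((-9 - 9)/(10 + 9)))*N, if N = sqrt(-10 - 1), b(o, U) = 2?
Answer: -36*I*sqrt(11)/19 ≈ -6.2841*I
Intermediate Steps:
N = I*sqrt(11) (N = sqrt(-11) = I*sqrt(11) ≈ 3.3166*I)
(b(6, -3 - 1*(-1))*((-9 - 9)/(10 + 9)))*N = (2*((-9 - 9)/(10 + 9)))*(I*sqrt(11)) = (2*(-18/19))*(I*sqrt(11)) = -36*I*sqrt(11)/19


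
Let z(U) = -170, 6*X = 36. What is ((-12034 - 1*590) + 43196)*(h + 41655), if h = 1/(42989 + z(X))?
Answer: 54528997135112/42819 ≈ 1.2735e+9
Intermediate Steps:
X = 6 (X = (⅙)*36 = 6)
h = 1/42819 (h = 1/(42989 - 170) = 1/42819 ≈ 2.3354e-5)
((-12034 - 1*590) + 43196)*(h + 41655) = ((-12034 - 1*590) + 43196)*(1/42819 + 41655) = ((-12034 - 590) + 43196)*(1783625446/42819) = (-12624 + 43196)*(1783625446/42819) = 30572*(1783625446/42819) = 54528997135112/42819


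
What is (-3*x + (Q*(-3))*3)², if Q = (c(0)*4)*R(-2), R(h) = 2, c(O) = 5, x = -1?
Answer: 127449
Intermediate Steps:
Q = 40 (Q = (5*4)*2 = 20*2 = 40)
(-3*x + (Q*(-3))*3)² = (-3*(-1) + (40*(-3))*3)² = (3 - 120*3)² = (3 - 360)² = (-357)² = 127449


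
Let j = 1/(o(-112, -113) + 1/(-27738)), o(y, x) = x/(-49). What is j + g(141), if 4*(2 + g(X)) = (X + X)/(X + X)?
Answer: -16503767/12537380 ≈ -1.3164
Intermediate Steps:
o(y, x) = -x/49 (o(y, x) = x*(-1/49) = -x/49)
g(X) = -7/4 (g(X) = -2 + ((X + X)/(X + X))/4 = -2 + ((2*X)/((2*X)))/4 = -2 + ((2*X)*(1/(2*X)))/4 = -2 + (¼)*1 = -2 + ¼ = -7/4)
j = 1359162/3134345 (j = 1/(-1/49*(-113) + 1/(-27738)) = 1/(113/49 - 1/27738) = 1/(3134345/1359162) = 1359162/3134345 ≈ 0.43364)
j + g(141) = 1359162/3134345 - 7/4 = -16503767/12537380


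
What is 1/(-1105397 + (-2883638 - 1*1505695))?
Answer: -1/5494730 ≈ -1.8199e-7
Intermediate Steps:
1/(-1105397 + (-2883638 - 1*1505695)) = 1/(-1105397 + (-2883638 - 1505695)) = 1/(-1105397 - 4389333) = 1/(-5494730) = -1/5494730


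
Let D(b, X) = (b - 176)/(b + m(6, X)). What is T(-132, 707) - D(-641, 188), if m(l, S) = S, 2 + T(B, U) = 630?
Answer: 283667/453 ≈ 626.20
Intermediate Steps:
T(B, U) = 628 (T(B, U) = -2 + 630 = 628)
D(b, X) = (-176 + b)/(X + b) (D(b, X) = (b - 176)/(b + X) = (-176 + b)/(X + b))
T(-132, 707) - D(-641, 188) = 628 - (-176 - 641)/(188 - 641) = 628 - (-817)/(-453) = 628 - (-1)*(-817)/453 = 628 - 1*817/453 = 628 - 817/453 = 283667/453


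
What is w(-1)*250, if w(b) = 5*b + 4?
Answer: -250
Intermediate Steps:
w(b) = 4 + 5*b
w(-1)*250 = (4 + 5*(-1))*250 = (4 - 5)*250 = -1*250 = -250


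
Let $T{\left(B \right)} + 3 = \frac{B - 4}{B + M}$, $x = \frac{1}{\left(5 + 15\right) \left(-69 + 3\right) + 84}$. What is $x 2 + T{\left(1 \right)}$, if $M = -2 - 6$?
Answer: $- \frac{11131}{4326} \approx -2.573$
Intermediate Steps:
$M = -8$ ($M = -2 - 6 = -8$)
$x = - \frac{1}{1236}$ ($x = \frac{1}{20 \left(-66\right) + 84} = \frac{1}{-1320 + 84} = \frac{1}{-1236} = - \frac{1}{1236} \approx -0.00080906$)
$T{\left(B \right)} = -3 + \frac{-4 + B}{-8 + B}$ ($T{\left(B \right)} = -3 + \frac{B - 4}{B - 8} = -3 + \frac{-4 + B}{-8 + B}$)
$x 2 + T{\left(1 \right)} = \left(- \frac{1}{1236}\right) 2 + \frac{2 \left(10 - 1\right)}{-8 + 1} = - \frac{1}{618} + \frac{2 \left(10 - 1\right)}{-7} = - \frac{1}{618} + 2 \left(- \frac{1}{7}\right) 9 = - \frac{1}{618} - \frac{18}{7} = - \frac{11131}{4326}$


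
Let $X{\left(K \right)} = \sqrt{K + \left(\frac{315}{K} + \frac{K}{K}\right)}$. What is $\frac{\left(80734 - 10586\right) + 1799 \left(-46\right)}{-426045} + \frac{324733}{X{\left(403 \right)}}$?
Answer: $\frac{4202}{142015} + \frac{324733 \sqrt{65740181}}{163127} \approx 16141.0$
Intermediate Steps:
$X{\left(K \right)} = \sqrt{1 + K + \frac{315}{K}}$ ($X{\left(K \right)} = \sqrt{K + \left(\frac{315}{K} + 1\right)} = \sqrt{K + \left(1 + \frac{315}{K}\right)} = \sqrt{1 + K + \frac{315}{K}}$)
$\frac{\left(80734 - 10586\right) + 1799 \left(-46\right)}{-426045} + \frac{324733}{X{\left(403 \right)}} = \frac{\left(80734 - 10586\right) + 1799 \left(-46\right)}{-426045} + \frac{324733}{\sqrt{1 + 403 + \frac{315}{403}}} = \left(70148 - 82754\right) \left(- \frac{1}{426045}\right) + \frac{324733}{\sqrt{1 + 403 + 315 \cdot \frac{1}{403}}} = \left(-12606\right) \left(- \frac{1}{426045}\right) + \frac{324733}{\sqrt{1 + 403 + \frac{315}{403}}} = \frac{4202}{142015} + \frac{324733}{\sqrt{\frac{163127}{403}}} = \frac{4202}{142015} + \frac{324733}{\frac{1}{403} \sqrt{65740181}} = \frac{4202}{142015} + 324733 \frac{\sqrt{65740181}}{163127} = \frac{4202}{142015} + \frac{324733 \sqrt{65740181}}{163127}$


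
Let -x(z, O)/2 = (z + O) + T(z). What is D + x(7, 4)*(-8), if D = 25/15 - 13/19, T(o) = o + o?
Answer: 22856/57 ≈ 400.98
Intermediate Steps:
T(o) = 2*o
D = 56/57 (D = 25*(1/15) - 13*1/19 = 5/3 - 13/19 = 56/57 ≈ 0.98246)
x(z, O) = -6*z - 2*O (x(z, O) = -2*((z + O) + 2*z) = -2*((O + z) + 2*z) = -2*(O + 3*z) = -6*z - 2*O)
D + x(7, 4)*(-8) = 56/57 + (-6*7 - 2*4)*(-8) = 56/57 + (-42 - 8)*(-8) = 56/57 - 50*(-8) = 56/57 + 400 = 22856/57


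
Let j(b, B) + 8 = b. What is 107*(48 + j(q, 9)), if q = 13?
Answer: 5671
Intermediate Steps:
j(b, B) = -8 + b
107*(48 + j(q, 9)) = 107*(48 + (-8 + 13)) = 107*(48 + 5) = 107*53 = 5671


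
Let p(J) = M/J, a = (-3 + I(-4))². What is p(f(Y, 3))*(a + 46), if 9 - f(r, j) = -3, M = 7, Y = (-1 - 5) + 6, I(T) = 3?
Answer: 161/6 ≈ 26.833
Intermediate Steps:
Y = 0 (Y = -6 + 6 = 0)
f(r, j) = 12 (f(r, j) = 9 - 1*(-3) = 9 + 3 = 12)
a = 0 (a = (-3 + 3)² = 0² = 0)
p(J) = 7/J
p(f(Y, 3))*(a + 46) = (7/12)*(0 + 46) = (7*(1/12))*46 = (7/12)*46 = 161/6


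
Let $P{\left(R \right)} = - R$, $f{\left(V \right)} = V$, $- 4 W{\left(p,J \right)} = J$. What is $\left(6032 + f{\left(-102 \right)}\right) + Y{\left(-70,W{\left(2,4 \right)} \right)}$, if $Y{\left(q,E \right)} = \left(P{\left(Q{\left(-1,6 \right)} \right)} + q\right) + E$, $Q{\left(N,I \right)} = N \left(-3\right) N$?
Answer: $5862$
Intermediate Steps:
$W{\left(p,J \right)} = - \frac{J}{4}$
$Q{\left(N,I \right)} = - 3 N^{2}$ ($Q{\left(N,I \right)} = - 3 N N = - 3 N^{2}$)
$Y{\left(q,E \right)} = 3 + E + q$ ($Y{\left(q,E \right)} = \left(- \left(-3\right) \left(-1\right)^{2} + q\right) + E = \left(- \left(-3\right) 1 + q\right) + E = \left(\left(-1\right) \left(-3\right) + q\right) + E = \left(3 + q\right) + E = 3 + E + q$)
$\left(6032 + f{\left(-102 \right)}\right) + Y{\left(-70,W{\left(2,4 \right)} \right)} = \left(6032 - 102\right) - 68 = 5930 - 68 = 5862$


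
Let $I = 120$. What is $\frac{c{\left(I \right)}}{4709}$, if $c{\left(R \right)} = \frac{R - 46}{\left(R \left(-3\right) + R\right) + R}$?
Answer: $- \frac{37}{282540} \approx -0.00013095$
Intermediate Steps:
$c{\left(R \right)} = - \frac{-46 + R}{R}$ ($c{\left(R \right)} = \frac{-46 + R}{\left(- 3 R + R\right) + R} = \frac{-46 + R}{- 2 R + R} = \frac{-46 + R}{\left(-1\right) R} = \left(-46 + R\right) \left(- \frac{1}{R}\right) = - \frac{-46 + R}{R}$)
$\frac{c{\left(I \right)}}{4709} = \frac{\frac{1}{120} \left(46 - 120\right)}{4709} = \frac{46 - 120}{120} \cdot \frac{1}{4709} = \frac{1}{120} \left(-74\right) \frac{1}{4709} = \left(- \frac{37}{60}\right) \frac{1}{4709} = - \frac{37}{282540}$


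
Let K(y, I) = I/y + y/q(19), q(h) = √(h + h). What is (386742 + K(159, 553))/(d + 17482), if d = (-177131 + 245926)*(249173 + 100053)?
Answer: 61492531/3819978204168 + 159*√38/912950765776 ≈ 1.6099e-5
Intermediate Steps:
q(h) = √2*√h (q(h) = √(2*h) = √2*√h)
K(y, I) = I/y + y*√38/38 (K(y, I) = I/y + y/((√2*√19)) = I/y + y/(√38) = I/y + y*(√38/38) = I/y + y*√38/38)
d = 24025002670 (d = 68795*349226 = 24025002670)
(386742 + K(159, 553))/(d + 17482) = (386742 + (553/159 + (1/38)*159*√38))/(24025002670 + 17482) = (386742 + (553*(1/159) + 159*√38/38))/24025020152 = (386742 + (553/159 + 159*√38/38))*(1/24025020152) = (61492531/159 + 159*√38/38)*(1/24025020152) = 61492531/3819978204168 + 159*√38/912950765776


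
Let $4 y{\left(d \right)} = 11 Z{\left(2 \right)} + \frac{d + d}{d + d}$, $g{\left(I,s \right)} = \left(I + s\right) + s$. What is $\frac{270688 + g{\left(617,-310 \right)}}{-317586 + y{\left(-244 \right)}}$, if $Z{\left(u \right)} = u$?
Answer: $- \frac{1082740}{1270321} \approx -0.85234$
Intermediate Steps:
$g{\left(I,s \right)} = I + 2 s$
$y{\left(d \right)} = \frac{23}{4}$ ($y{\left(d \right)} = \frac{11 \cdot 2 + \frac{d + d}{d + d}}{4} = \frac{22 + \frac{2 d}{2 d}}{4} = \frac{22 + 2 d \frac{1}{2 d}}{4} = \frac{22 + 1}{4} = \frac{1}{4} \cdot 23 = \frac{23}{4}$)
$\frac{270688 + g{\left(617,-310 \right)}}{-317586 + y{\left(-244 \right)}} = \frac{270688 + \left(617 + 2 \left(-310\right)\right)}{-317586 + \frac{23}{4}} = \frac{270688 + \left(617 - 620\right)}{- \frac{1270321}{4}} = \left(270688 - 3\right) \left(- \frac{4}{1270321}\right) = 270685 \left(- \frac{4}{1270321}\right) = - \frac{1082740}{1270321}$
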